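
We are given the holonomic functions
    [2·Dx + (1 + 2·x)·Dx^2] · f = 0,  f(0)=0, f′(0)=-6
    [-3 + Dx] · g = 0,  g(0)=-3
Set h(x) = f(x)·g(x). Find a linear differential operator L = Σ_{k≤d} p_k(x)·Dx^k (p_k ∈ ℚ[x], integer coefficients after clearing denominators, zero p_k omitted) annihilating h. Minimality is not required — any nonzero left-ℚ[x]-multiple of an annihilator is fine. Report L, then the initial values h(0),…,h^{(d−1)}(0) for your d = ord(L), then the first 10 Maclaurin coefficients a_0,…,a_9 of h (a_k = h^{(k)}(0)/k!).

L = (3 + 18·x) + (-4 - 12·x)·Dx + (1 + 2·x)·Dx^2  (order 2).
h: a_k = 0, 18, 36, 51, 36, 747/20, -3/2, 10233/280, -252/5, 218377/2240, …
ICs: h(0) = 0, h′(0) = 18.

f: a_k = 0, -6, 6, -8, 12, -96/5, 32, -384/7, 96, -512/3, …
g: a_k = -3, -9, -27/2, -27/2, -81/8, -243/40, -243/80, -729/560, -2187/4480, -729/4480, …
f·g: L₀ = L_f ⊗_s L_g, ord ≤ 2·1.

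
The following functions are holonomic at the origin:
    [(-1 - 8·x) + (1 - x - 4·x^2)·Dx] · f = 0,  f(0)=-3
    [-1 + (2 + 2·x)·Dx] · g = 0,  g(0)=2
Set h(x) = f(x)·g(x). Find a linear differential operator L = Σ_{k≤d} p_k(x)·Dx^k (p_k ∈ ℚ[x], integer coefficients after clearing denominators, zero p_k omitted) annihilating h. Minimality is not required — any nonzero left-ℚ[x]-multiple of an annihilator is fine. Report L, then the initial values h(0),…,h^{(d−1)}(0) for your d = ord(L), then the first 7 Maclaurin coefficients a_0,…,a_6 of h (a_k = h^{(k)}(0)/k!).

f: a_k = -3, -3, -15, -27, -87, -195, -543, …
g: a_k = 2, 1, -1/4, 1/8, -5/64, 7/128, -21/512, …
f·g: L₀ = L_f ⊗_s L_g, ord ≤ 1·1.
L = (3 + 17·x + 12·x^2) + (-2 + 10·x^2 + 8·x^3)·Dx  (order 1).
h: a_k = -6, -9, -129/4, -549/8, -12633/64, -60423/128, -645885/512, …
ICs: h(0) = -6.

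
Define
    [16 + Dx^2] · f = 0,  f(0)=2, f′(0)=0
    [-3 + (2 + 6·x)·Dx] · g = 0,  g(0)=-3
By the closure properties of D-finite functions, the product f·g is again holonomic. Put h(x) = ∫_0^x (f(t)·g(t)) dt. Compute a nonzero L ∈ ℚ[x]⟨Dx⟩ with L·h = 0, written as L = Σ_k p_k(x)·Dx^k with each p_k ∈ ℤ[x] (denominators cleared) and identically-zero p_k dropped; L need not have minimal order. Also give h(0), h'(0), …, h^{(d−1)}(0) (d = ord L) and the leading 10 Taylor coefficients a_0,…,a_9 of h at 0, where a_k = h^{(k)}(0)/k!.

L = (91 + 384·x + 576·x^2)·Dx + (-12 - 36·x)·Dx^2 + (4 + 24·x + 36·x^2)·Dx^3  (order 3).
h: a_k = 0, -6, -9/2, 73/4, 495/32, -6337/320, -2341/256, 337609/53760, 259579/40960, -82369729/15482880, …
ICs: h(0) = 0, h′(0) = -6, h′′(0) = -9.

f: a_k = 2, 0, -16, 0, 64/3, 0, -512/45, 0, 1024/315, 0, …
g: a_k = -3, -9/2, 27/8, -81/16, 1215/128, -5103/256, 45927/1024, -216513/2048, 8444007/32768, -42220035/65536, …
h₀=f·g: eliminate ⇒ L₀, order ≤ 2·1.
h=∫h₀ ⇒ L = L₀·Dx.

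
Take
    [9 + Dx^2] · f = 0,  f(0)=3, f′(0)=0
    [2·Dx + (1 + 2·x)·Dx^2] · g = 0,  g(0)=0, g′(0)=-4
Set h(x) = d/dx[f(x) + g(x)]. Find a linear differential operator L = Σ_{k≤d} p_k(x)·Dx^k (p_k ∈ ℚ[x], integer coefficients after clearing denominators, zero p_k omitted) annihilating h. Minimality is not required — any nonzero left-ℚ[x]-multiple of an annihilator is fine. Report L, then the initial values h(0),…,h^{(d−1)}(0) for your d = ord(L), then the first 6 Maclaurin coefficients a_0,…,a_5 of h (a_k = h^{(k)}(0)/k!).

f: a_k = 3, 0, -27/2, 0, 81/8, 0, …
g: a_k = 0, -4, 4, -16/3, 8, -64/5, …
Weyl lclm of L_f,L_g ⇒ L₀ (ord ≤ 4).
Differentiate: ansatz ord ≤ ord L₀ ⇒ L.
L = (594 + 648·x + 648·x^2) + (153 + 630·x + 972·x^2 + 648·x^3)·Dx + (66 + 72·x + 72·x^2)·Dx^2 + (17 + 70·x + 108·x^2 + 72·x^3)·Dx^3  (order 3).
h: a_k = -4, -19, -16, 145/2, -64, 4391/40, …
ICs: h(0) = -4, h′(0) = -19, h′′(0) = -32.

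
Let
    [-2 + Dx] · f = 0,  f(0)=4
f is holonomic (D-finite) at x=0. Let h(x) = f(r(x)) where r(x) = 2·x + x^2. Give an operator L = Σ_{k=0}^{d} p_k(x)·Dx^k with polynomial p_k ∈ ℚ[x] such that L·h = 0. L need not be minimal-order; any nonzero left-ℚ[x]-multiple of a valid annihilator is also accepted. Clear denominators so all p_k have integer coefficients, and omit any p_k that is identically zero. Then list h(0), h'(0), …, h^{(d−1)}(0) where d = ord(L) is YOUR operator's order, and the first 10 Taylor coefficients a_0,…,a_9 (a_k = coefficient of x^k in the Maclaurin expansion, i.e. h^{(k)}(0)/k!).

f: a_k = 4, 8, 8, 16/3, 8/3, 16/15, 16/45, 32/315, 8/315, 16/2835, …
Change of var in L_f (x↦r) gives L₀.
L = (-4 - 4·x) + Dx  (order 1).
h: a_k = 4, 16, 40, 224/3, 344/3, 2272/15, 7984/45, 11840/63, 57544/315, 466976/2835, …
ICs: h(0) = 4.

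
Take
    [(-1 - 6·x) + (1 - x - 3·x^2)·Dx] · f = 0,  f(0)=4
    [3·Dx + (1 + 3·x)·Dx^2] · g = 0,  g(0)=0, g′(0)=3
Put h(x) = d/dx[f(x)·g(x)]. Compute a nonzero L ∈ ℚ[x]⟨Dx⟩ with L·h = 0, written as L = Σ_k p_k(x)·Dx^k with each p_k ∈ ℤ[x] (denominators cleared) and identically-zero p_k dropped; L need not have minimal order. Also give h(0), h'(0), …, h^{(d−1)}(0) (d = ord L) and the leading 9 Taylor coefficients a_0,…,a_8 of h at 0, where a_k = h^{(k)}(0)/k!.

L = (34 + 162·x + 324·x^2) + (1 + 29·x + 180·x^2 + 252·x^3)·Dx + (-1 - 6·x - 2·x^2 + 33·x^3 + 36·x^4)·Dx^2  (order 2).
h: a_k = 12, -12, 198, -132, 1797, -6768/5, 73581/5, -519396/35, 8315973/70, …
ICs: h(0) = 12, h′(0) = -12.

f: a_k = 4, 4, 16, 28, 76, 160, 388, 868, 2032, …
g: a_k = 0, 3, -9/2, 9, -81/4, 243/5, -243/2, 2187/7, -6561/8, …
Product ⇒ symmetric product L₀, ord ≤ 2.
Differentiate: ansatz ord ≤ ord L₀ ⇒ L.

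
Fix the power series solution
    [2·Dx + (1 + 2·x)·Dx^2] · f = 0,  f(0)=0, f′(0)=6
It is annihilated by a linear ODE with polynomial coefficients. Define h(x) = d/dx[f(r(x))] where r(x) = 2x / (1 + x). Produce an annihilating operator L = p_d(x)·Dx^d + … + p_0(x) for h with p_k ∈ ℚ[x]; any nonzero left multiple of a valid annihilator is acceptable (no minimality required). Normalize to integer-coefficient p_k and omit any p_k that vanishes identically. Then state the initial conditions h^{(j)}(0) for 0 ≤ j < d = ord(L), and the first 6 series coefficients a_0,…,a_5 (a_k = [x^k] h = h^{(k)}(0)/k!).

f: a_k = 0, 6, -6, 8, -12, 96/5, …
f∘r: x↦r, Dx↦Dx/r' in L_f ⇒ L₀.
Derive L from L₀ (diff closure).
L = (6 + 10·x) + (1 + 6·x + 5·x^2)·Dx  (order 1).
h: a_k = 12, -72, 372, -1872, 9372, -46872, …
ICs: h(0) = 12.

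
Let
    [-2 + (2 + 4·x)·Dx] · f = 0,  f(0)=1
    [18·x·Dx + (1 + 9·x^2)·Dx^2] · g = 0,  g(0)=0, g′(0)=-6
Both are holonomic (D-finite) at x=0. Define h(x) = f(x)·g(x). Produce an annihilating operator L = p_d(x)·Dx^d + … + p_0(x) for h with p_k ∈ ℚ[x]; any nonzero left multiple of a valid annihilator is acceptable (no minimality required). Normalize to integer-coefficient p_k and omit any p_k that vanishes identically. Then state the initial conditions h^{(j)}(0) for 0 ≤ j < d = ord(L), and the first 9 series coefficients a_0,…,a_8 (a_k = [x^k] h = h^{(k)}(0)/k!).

L = (3 - 18·x - 9·x^2) + (-2 + 14·x + 54·x^2 + 36·x^3)·Dx + (1 + 4·x + 13·x^2 + 36·x^3 + 36·x^4)·Dx^2  (order 2).
h: a_k = 0, -6, -6, 21, 15, -2049/20, -1869/20, 187623/280, 162297/280, …
ICs: h(0) = 0, h′(0) = -6.

f: a_k = 1, 1, -1/2, 1/2, -5/8, 7/8, -21/16, 33/16, -429/128, …
g: a_k = 0, -6, 0, 18, 0, -486/5, 0, 4374/7, 0, …
Product ⇒ symmetric product L₀, ord ≤ 2.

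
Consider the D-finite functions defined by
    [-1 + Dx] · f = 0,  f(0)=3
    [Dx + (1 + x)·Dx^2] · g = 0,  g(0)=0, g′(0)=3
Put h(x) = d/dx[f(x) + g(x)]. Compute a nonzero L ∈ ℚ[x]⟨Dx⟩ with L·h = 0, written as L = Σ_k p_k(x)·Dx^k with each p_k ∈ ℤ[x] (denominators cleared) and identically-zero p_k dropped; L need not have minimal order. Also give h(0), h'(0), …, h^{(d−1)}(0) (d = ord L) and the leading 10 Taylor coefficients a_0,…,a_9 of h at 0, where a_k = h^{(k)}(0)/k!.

f: a_k = 3, 3, 3/2, 1/2, 1/8, 1/40, 1/240, 1/1680, 1/13440, 1/120960, …
g: a_k = 0, 3, -3/2, 1, -3/4, 3/5, -1/2, 3/7, -3/8, 1/3, …
h₀=f+g: left-lcm gives L₀, ord ≤ 3.
Derive L from L₀ (diff closure).
L = (-3 - x) + (1 - 2·x - x^2)·Dx + (2 + 3·x + x^2)·Dx^2  (order 2).
h: a_k = 6, 0, 9/2, -5/2, 25/8, -119/40, 721/240, -5039/1680, 40321/13440, -362879/120960, …
ICs: h(0) = 6, h′(0) = 0.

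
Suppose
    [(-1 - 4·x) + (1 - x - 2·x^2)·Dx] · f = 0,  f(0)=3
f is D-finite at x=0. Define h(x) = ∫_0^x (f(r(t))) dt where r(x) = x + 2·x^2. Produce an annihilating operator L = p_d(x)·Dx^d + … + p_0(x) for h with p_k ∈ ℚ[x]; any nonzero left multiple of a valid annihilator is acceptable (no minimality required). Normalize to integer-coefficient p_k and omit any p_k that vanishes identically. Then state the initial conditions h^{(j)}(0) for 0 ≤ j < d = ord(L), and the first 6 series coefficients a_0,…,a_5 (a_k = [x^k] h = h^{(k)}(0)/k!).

f: a_k = 3, 3, 9, 15, 33, 63, …
L₀ from L_f via x↦r, Dx↦r'^{-1}Dx.
h=∫h₀ ⇒ L = L₀·Dx.
L = (1 + 8·x + 24·x^2 + 32·x^3)·Dx + (-1 + x + 4·x^2 + 8·x^3 + 8·x^4)·Dx^2  (order 2).
h: a_k = 0, 3, 3/2, 5, 51/4, 159/5, …
ICs: h(0) = 0, h′(0) = 3.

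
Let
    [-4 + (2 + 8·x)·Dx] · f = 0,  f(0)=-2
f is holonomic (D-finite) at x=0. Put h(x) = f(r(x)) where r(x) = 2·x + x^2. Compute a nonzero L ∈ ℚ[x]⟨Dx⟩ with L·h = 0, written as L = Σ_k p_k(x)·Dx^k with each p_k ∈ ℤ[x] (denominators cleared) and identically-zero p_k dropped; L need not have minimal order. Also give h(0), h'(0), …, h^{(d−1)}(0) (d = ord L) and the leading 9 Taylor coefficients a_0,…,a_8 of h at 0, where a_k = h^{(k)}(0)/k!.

f: a_k = -2, -4, 4, -8, 20, -56, 168, -528, 1716, …
f∘r: x↦r, Dx↦Dx/r' in L_f ⇒ L₀.
L = (-4 - 4·x) + (1 + 8·x + 4·x^2)·Dx  (order 1).
h: a_k = -2, -8, 12, -48, 228, -1200, 6744, -39648, 240852, …
ICs: h(0) = -2.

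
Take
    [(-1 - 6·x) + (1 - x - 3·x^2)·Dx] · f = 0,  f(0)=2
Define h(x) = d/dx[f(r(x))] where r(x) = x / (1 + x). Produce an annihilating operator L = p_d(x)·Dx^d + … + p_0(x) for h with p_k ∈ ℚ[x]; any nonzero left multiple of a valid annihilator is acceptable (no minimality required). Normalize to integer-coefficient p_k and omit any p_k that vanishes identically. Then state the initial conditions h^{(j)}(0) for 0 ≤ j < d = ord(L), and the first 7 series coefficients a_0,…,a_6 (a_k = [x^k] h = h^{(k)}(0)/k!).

f: a_k = 2, 2, 8, 14, 38, 80, 194, …
L₀ from L_f via x↦r, Dx↦r'^{-1}Dx.
Derive L from L₀ (diff closure).
L = (6 + 18·x + 72·x^2 + 42·x^3) + (-1 - 9·x - 12·x^2 + 17·x^3 + 21·x^4)·Dx  (order 1).
h: a_k = 2, 12, 0, 72, -90, 432, -882, …
ICs: h(0) = 2.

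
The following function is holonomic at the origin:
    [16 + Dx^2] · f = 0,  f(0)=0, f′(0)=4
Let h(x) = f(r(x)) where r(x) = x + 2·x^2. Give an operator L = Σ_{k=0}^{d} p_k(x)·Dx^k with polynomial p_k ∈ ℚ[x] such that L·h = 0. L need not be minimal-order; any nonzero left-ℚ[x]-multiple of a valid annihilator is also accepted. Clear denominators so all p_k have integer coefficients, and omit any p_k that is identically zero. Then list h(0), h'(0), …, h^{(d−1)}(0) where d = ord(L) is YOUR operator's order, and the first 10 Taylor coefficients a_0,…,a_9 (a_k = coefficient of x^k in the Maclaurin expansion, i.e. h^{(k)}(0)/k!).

f: a_k = 0, 4, 0, -32/3, 0, 128/15, 0, -1024/315, 0, 2048/2835, …
Substitute x→r, Dx→(1/r')Dx; clear ⇒ L₀.
L = (16 + 192·x + 768·x^2 + 1024·x^3) - 4·Dx + (1 + 4·x)·Dx^2  (order 2).
h: a_k = 0, 4, 8, -32/3, -64, -1792/15, 0, 106496/315, 28672/45, 1163264/2835, …
ICs: h(0) = 0, h′(0) = 4.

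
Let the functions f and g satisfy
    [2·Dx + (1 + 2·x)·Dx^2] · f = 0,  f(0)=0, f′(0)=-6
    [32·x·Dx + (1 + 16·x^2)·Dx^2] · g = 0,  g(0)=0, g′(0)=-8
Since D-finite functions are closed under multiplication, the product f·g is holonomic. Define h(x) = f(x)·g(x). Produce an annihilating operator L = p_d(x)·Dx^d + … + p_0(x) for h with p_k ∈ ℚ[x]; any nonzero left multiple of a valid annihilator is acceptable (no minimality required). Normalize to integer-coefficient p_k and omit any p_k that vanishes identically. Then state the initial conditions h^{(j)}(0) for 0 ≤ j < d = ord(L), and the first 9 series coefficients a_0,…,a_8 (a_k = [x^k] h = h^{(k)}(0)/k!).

f: a_k = 0, -6, 6, -8, 12, -96/5, 32, -384/7, 96, …
g: a_k = 0, -8, 0, 128/3, 0, -2048/5, 0, 32768/7, 0, …
h₀=f·g: eliminate ⇒ L₀, order ≤ 2·2.
L = (2304 + 8960·x + 114688·x^2 + 552960·x^3 + 983040·x^4 + 851968·x^5 + 1048576·x^7)·Dx + (1032 + 14720·x + 111872·x^2 + 616448·x^3 + 1884160·x^4 + 3047424·x^5 + 2293760·x^6 + 1572864·x^7 + 3670016·x^8)·Dx^2 + (72 + 2512·x + 19968·x^2 + 99072·x^3 + 393216·x^4 + 1019904·x^5 + 1572864·x^6 + 1376256·x^7 + 1572864·x^8 + 2097152·x^9)·Dx^3 + (17 + 132·x + 964·x^2 + 4864·x^3 + 18432·x^4 + 55296·x^5 + 129024·x^6 + 196608·x^7 + 196608·x^8 + 262144·x^9 + 262144·x^10)·Dx^4  (order 4).
h: a_k = 0, 0, 48, -48, -192, 160, 34048/15, -11008/5, -125952/5, …
ICs: h(0) = 0, h′(0) = 0, h′′(0) = 96, h′′′(0) = -288.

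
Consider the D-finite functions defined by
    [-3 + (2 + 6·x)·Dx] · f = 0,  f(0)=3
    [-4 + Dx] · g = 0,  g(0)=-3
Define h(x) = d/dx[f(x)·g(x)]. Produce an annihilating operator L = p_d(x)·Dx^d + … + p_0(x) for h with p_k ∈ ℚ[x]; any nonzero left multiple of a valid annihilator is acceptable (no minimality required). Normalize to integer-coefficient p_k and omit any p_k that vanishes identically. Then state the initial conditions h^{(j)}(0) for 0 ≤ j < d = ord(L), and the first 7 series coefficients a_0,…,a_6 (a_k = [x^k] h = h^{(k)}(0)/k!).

L = (103 + 528·x + 576·x^2) + (-22 - 114·x - 144·x^2)·Dx  (order 1).
h: a_k = -99/2, -927/4, -8577/16, -24483/32, -230649/256, -1493589/2560, -9695729/10240, …
ICs: h(0) = -99/2.

f: a_k = 3, 9/2, -27/8, 81/16, -1215/128, 5103/256, -45927/1024, …
g: a_k = -3, -12, -24, -32, -32, -128/5, -256/15, …
h₀=f·g: eliminate ⇒ L₀, order ≤ 1·1.
Derive L from L₀ (diff closure).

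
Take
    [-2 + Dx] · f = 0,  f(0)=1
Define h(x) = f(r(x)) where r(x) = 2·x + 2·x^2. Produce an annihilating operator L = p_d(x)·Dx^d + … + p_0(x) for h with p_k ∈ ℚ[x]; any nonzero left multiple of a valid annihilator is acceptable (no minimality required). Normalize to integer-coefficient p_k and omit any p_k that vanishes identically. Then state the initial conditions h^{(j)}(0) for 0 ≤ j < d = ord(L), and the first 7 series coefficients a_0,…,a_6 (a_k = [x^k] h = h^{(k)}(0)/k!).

L = (-4 - 8·x) + Dx  (order 1).
h: a_k = 1, 4, 12, 80/3, 152/3, 416/5, 5536/45, …
ICs: h(0) = 1.

f: a_k = 1, 2, 2, 4/3, 2/3, 4/15, 4/45, …
Substitute x→r, Dx→(1/r')Dx; clear ⇒ L₀.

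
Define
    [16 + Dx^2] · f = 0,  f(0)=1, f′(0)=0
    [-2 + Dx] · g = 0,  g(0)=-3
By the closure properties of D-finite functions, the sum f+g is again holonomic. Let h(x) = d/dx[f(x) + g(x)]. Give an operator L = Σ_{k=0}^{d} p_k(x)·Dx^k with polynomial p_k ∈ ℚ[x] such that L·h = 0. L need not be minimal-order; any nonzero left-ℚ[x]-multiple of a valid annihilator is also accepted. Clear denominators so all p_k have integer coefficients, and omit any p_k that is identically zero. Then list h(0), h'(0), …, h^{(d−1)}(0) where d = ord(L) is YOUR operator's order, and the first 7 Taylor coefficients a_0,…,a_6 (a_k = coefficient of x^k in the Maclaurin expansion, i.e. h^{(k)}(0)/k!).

L = 32 - 16·Dx + 2·Dx^2 - Dx^3  (order 3).
h: a_k = -6, -28, -12, 104/3, -4, -536/15, -8/15, …
ICs: h(0) = -6, h′(0) = -28, h′′(0) = -24.

f: a_k = 1, 0, -8, 0, 32/3, 0, -256/45, …
g: a_k = -3, -6, -6, -4, -2, -4/5, -4/15, …
Weyl lclm of L_f,L_g ⇒ L₀ (ord ≤ 3).
Derive L from L₀ (diff closure).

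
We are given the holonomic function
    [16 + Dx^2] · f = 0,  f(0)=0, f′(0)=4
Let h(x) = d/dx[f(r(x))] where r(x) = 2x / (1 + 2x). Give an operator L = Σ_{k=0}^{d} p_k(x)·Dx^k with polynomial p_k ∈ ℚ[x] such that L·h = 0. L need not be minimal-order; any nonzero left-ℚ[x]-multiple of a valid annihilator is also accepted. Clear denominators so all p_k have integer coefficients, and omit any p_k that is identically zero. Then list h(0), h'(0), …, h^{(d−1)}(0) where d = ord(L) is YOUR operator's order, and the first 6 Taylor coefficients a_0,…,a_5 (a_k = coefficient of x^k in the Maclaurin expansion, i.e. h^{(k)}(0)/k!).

L = (88 + 96·x + 96·x^2) + (12 + 72·x + 144·x^2 + 96·x^3)·Dx + (1 + 8·x + 24·x^2 + 32·x^3 + 16·x^4)·Dx^2  (order 2).
h: a_k = 8, -32, -160, 1792, -24704/3, 23040, …
ICs: h(0) = 8, h′(0) = -32.

f: a_k = 0, 4, 0, -32/3, 0, 128/15, …
L₀ from L_f via x↦r, Dx↦r'^{-1}Dx.
h=h₀': d/dx-closure on L₀ ⇒ L.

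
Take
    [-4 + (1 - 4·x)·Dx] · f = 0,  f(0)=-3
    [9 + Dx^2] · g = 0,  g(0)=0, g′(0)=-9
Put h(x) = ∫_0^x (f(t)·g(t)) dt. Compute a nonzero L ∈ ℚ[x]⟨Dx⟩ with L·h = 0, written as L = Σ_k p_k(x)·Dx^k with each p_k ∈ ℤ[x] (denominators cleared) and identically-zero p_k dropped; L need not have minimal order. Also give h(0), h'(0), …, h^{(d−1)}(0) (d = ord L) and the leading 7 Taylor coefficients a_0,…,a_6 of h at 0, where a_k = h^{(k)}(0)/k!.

L = (-9 + 36·x)·Dx + 8·Dx^2 + (-1 + 4·x)·Dx^3  (order 3).
h: a_k = 0, 0, 27/2, 36, 783/8, 1566/5, 83763/80, …
ICs: h(0) = 0, h′(0) = 0, h′′(0) = 27.

f: a_k = -3, -12, -48, -192, -768, -3072, -12288, …
g: a_k = 0, -9, 0, 27/2, 0, -243/40, 0, …
h₀=f·g: eliminate ⇒ L₀, order ≤ 1·2.
∫: right-multiply L₀ by Dx.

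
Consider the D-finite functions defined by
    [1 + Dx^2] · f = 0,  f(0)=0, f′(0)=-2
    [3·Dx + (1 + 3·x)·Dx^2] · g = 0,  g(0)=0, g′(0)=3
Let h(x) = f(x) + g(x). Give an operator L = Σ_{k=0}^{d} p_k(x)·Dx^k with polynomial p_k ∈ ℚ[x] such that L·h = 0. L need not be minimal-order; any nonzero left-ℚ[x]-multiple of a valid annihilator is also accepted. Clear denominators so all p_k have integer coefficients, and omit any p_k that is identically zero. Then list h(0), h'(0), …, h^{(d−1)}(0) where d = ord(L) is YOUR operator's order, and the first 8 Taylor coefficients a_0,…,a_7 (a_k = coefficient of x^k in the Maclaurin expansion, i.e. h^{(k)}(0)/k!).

L = (165 + 18·x + 27·x^2)·Dx + (19 + 63·x + 27·x^2 + 27·x^3)·Dx^2 + (165 + 18·x + 27·x^2)·Dx^3 + (19 + 63·x + 27·x^2 + 27·x^3)·Dx^4  (order 4).
h: a_k = 0, 1, -9/2, 28/3, -81/4, 583/12, -243/2, 787321/2520, …
ICs: h(0) = 0, h′(0) = 1, h′′(0) = -9, h′′′(0) = 56.

f: a_k = 0, -2, 0, 1/3, 0, -1/60, 0, 1/2520, …
g: a_k = 0, 3, -9/2, 9, -81/4, 243/5, -243/2, 2187/7, …
L₀ := lclm(L_f,L_g); ord L₀ ≤ 2+2.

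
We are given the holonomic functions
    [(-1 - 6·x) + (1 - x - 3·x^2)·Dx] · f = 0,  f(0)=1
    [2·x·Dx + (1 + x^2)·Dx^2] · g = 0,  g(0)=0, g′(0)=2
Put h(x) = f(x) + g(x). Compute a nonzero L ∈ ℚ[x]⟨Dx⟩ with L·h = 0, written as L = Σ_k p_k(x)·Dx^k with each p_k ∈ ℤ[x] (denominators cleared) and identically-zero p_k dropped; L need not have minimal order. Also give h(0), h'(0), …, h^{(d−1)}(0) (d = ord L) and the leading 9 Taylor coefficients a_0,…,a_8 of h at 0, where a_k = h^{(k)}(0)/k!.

f: a_k = 1, 1, 4, 7, 19, 40, 97, 217, 508, …
g: a_k = 0, 2, 0, -2/3, 0, 2/5, 0, -2/7, 0, …
Sum ⇒ L₀ = lclm(L_f,L_g) in ℚ(x)⟨Dx⟩.
L = (-8 + 32·x + 300·x^2 + 504·x^3 + 1134·x^4 + 162·x^6)·Dx + (22 + 148·x + 184·x^2 + 576·x^3 + 441·x^4 + 918·x^5 + 27·x^6 + 162·x^7)·Dx^2 + (-4 - 6·x - 18·x^2 + 60·x^3 + 85·x^4 + 75·x^5 + 126·x^6 + 9·x^7 + 27·x^8)·Dx^3  (order 3).
h: a_k = 1, 3, 4, 19/3, 19, 202/5, 97, 1517/7, 508, …
ICs: h(0) = 1, h′(0) = 3, h′′(0) = 8.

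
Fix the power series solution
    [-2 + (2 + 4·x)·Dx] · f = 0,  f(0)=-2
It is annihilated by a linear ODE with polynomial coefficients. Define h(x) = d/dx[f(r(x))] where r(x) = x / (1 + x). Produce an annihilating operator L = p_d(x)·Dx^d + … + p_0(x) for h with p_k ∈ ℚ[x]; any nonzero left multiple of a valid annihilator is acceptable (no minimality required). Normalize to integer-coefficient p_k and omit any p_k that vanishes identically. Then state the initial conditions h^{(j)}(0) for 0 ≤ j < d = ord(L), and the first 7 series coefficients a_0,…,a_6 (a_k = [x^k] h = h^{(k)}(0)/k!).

f: a_k = -2, -2, 1, -1, 5/4, -7/4, 21/8, …
Substitute x→r, Dx→(1/r')Dx; clear ⇒ L₀.
Derive L from L₀ (diff closure).
L = (-3 - 6·x) + (-1 - 4·x - 3·x^2)·Dx  (order 1).
h: a_k = -2, 6, -15, 37, -375/4, 981/4, -5271/8, …
ICs: h(0) = -2.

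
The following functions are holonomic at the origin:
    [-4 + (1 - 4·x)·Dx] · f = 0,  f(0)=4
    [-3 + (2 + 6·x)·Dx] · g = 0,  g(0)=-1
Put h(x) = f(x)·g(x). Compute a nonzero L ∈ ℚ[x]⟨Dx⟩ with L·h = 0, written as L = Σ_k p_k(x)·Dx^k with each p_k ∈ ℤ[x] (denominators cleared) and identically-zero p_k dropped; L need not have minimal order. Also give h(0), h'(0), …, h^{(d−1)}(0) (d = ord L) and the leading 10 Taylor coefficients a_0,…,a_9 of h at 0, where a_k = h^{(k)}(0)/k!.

L = (11 + 12·x) + (-2 + 2·x + 24·x^2)·Dx  (order 1).
h: a_k = -4, -22, -167/2, -1363/4, -43211/32, -347389/64, -5542915/256, -44415491/512, -2839776755/8192, -22732287385/16384, …
ICs: h(0) = -4.

f: a_k = 4, 16, 64, 256, 1024, 4096, 16384, 65536, 262144, 1048576, …
g: a_k = -1, -3/2, 9/8, -27/16, 405/128, -1701/256, 15309/1024, -72171/2048, 2814669/32768, -14073345/65536, …
Sym-product of L_f,L_g gives L₀ (≤ ord 1).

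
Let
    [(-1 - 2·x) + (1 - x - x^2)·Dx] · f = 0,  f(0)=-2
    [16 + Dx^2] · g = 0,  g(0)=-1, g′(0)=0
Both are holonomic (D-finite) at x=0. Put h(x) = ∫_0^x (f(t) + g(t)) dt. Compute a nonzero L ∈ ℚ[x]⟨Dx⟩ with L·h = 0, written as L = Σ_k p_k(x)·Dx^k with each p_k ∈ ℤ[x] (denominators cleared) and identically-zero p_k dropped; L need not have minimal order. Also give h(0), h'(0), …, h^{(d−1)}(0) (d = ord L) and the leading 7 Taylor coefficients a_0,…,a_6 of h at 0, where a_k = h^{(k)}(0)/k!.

f: a_k = -2, -2, -4, -6, -10, -16, -26, …
g: a_k = -1, 0, 8, 0, -32/3, 0, 256/45, …
L₀ := lclm(L_f,L_g); ord L₀ ≤ 1+2.
h=∫h₀ ⇒ L = L₀·Dx.
L = (272 + 384·x - 352·x^2 + 192·x^3 + 640·x^4 + 256·x^5)·Dx + (-160 + 368·x + 32·x^2 - 544·x^3 + 48·x^4 + 384·x^5 + 128·x^6)·Dx^2 + (17 + 24·x - 22·x^2 + 12·x^3 + 40·x^4 + 16·x^5)·Dx^3 + (-10 + 23·x + 2·x^2 - 34·x^3 + 3·x^4 + 24·x^5 + 8·x^6)·Dx^4  (order 4).
h: a_k = 0, -3, -1, 4/3, -3/2, -62/15, -8/3, …
ICs: h(0) = 0, h′(0) = -3, h′′(0) = -2, h′′′(0) = 8.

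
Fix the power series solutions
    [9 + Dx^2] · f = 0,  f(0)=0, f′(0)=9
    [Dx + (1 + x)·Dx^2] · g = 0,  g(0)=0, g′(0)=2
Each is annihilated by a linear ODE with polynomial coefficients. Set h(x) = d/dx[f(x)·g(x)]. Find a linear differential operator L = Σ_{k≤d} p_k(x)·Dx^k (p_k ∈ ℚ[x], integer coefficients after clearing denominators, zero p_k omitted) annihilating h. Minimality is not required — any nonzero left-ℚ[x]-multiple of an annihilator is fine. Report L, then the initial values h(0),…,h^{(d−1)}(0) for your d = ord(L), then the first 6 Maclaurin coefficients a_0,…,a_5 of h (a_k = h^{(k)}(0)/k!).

L = (13743 + 107892·x + 319302·x^2 + 475308·x^3 + 381267·x^4 + 157464·x^5 + 26244·x^6) + (4104 + 24192·x + 53460·x^2 + 56700·x^3 + 29160·x^4 + 5832·x^5)·Dx + (4020 + 27828·x + 76770·x^2 + 109512·x^3 + 85698·x^4 + 34992·x^5 + 5832·x^6)·Dx^2 + (456 + 2688·x + 5940·x^2 + 6300·x^3 + 3240·x^4 + 648·x^5)·Dx^3 + (277 + 1760·x + 4588·x^2 + 6300·x^3 + 4815·x^4 + 1944·x^5 + 324·x^6)·Dx^4  (order 4).
h: a_k = 0, 36, -27, -84, 45, 81/2, …
ICs: h(0) = 0, h′(0) = 36, h′′(0) = -54, h′′′(0) = -504.

f: a_k = 0, 9, 0, -27/2, 0, 243/40, …
g: a_k = 0, 2, -1, 2/3, -1/2, 2/5, …
L₀ := L_f ⊗_s L_g (sym. prod.), ord ≤ 4.
h₀' ⇒ L via d/dx closure of L₀.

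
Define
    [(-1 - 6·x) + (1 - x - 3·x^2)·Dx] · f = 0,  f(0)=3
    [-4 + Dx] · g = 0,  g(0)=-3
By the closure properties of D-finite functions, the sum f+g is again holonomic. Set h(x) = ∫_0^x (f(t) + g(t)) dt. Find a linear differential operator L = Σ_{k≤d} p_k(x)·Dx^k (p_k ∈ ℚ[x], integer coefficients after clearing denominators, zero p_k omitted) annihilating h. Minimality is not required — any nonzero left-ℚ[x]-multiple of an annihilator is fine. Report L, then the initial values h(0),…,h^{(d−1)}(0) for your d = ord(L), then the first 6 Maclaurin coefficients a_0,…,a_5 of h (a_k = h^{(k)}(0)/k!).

L = (-16 + 8·x - 360·x^2 - 288·x^3)·Dx + (-8 + 50·x + 134·x^2 - 96·x^3 - 144·x^4)·Dx^2 + (3 - 13·x - 11·x^2 + 42·x^3 + 36·x^4)·Dx^3  (order 3).
h: a_k = 0, 0, -9/2, -4, -11/4, 5, …
ICs: h(0) = 0, h′(0) = 0, h′′(0) = -9.

f: a_k = 3, 3, 12, 21, 57, 120, …
g: a_k = -3, -12, -24, -32, -32, -128/5, …
h₀=f+g: left-lcm gives L₀, ord ≤ 2.
∫: right-multiply L₀ by Dx.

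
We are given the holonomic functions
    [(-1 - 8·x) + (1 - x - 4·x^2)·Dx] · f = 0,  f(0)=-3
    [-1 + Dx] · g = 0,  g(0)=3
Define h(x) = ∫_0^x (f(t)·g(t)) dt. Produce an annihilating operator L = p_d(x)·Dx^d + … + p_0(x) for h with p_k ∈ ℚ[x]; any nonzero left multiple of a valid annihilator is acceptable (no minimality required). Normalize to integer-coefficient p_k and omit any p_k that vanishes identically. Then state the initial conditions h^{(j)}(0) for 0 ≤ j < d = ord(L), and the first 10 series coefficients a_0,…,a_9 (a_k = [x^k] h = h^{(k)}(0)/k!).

L = (2 + 7·x - 4·x^2)·Dx + (-1 + x + 4·x^2)·Dx^2  (order 2).
h: a_k = 0, -9, -9, -39/2, -33, -2931/40, -5963/40, -26971/80, -831287/1120, -68891713/40320, …
ICs: h(0) = 0, h′(0) = -9.

f: a_k = -3, -3, -15, -27, -87, -195, -543, -1323, -3495, -8787, …
g: a_k = 3, 3, 3/2, 1/2, 1/8, 1/40, 1/240, 1/1680, 1/13440, 1/120960, …
Product ⇒ symmetric product L₀, ord ≤ 1.
h=∫₀ˣh₀: take L = L₀·Dx.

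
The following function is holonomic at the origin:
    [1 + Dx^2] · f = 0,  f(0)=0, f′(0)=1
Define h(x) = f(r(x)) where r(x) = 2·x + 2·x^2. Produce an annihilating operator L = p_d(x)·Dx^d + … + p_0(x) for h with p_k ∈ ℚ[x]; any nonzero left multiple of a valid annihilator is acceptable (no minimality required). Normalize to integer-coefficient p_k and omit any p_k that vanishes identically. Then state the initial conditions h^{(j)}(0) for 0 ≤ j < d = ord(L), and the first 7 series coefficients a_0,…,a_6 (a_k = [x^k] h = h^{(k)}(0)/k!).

L = (4 + 24·x + 48·x^2 + 32·x^3) - 2·Dx + (1 + 2·x)·Dx^2  (order 2).
h: a_k = 0, 2, 2, -4/3, -4, -56/15, 0, …
ICs: h(0) = 0, h′(0) = 2.

f: a_k = 0, 1, 0, -1/6, 0, 1/120, 0, …
h₀=f(r): pull back L_f along r ⇒ L₀.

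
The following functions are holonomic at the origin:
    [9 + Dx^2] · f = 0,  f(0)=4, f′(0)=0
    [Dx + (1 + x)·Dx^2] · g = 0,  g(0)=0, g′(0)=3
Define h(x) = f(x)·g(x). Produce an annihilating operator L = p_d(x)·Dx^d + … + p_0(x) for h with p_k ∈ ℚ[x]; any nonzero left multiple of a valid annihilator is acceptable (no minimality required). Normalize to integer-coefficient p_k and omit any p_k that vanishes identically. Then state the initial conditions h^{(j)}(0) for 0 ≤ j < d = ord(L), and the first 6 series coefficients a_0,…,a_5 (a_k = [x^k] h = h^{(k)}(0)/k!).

L = (2493 + 10854·x + 17091·x^2 + 11664·x^3 + 2916·x^4) + (612 + 1908·x + 1944·x^2 + 648·x^3)·Dx + (592 + 2484·x + 3834·x^2 + 2592·x^3 + 648·x^4)·Dx^2 + (68 + 212·x + 216·x^2 + 72·x^3)·Dx^3 + (35 + 142·x + 215·x^2 + 144·x^3 + 36·x^4)·Dx^4  (order 4).
h: a_k = 0, 12, -6, -50, 24, 249/10, …
ICs: h(0) = 0, h′(0) = 12, h′′(0) = -12, h′′′(0) = -300.

f: a_k = 4, 0, -18, 0, 27/2, 0, …
g: a_k = 0, 3, -3/2, 1, -3/4, 3/5, …
h₀=f·g: eliminate ⇒ L₀, order ≤ 2·2.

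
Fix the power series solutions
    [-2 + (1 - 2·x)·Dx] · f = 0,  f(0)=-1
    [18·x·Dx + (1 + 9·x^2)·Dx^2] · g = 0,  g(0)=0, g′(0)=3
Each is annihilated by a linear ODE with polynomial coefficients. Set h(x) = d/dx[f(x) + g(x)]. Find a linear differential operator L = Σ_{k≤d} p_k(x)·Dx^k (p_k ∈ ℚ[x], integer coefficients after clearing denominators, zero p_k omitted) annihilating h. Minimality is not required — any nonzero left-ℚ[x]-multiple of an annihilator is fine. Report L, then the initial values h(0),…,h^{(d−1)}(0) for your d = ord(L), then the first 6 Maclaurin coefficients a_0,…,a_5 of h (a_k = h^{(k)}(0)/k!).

f: a_k = -1, -2, -4, -8, -16, -32, …
g: a_k = 0, 3, 0, -9, 0, 243/5, …
Sum ⇒ L₀ = lclm(L_f,L_g) in ℚ(x)⟨Dx⟩.
h₀' ⇒ L via d/dx closure of L₀.
L = (-36 + 288·x + 972·x^2) + (21 - 36·x + 9·x^2 + 972·x^3)·Dx + (-2 - 5·x - 45·x^3 + 162·x^4)·Dx^2  (order 2).
h: a_k = 1, -8, -51, -64, 83, -384, …
ICs: h(0) = 1, h′(0) = -8.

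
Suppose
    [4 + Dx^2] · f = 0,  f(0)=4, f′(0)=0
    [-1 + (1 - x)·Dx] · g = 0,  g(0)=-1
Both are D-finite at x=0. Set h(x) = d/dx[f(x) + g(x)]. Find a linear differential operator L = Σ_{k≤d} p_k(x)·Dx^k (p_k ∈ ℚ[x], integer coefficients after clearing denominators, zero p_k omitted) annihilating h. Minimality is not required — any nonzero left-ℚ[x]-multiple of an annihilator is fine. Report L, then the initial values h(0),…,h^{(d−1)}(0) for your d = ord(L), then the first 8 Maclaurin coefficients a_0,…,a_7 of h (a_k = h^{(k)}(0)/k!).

f: a_k = 4, 0, -8, 0, 8/3, 0, -16/45, 0, …
g: a_k = -1, -1, -1, -1, -1, -1, -1, -1, …
Weyl lclm of L_f,L_g ⇒ L₀ (ord ≤ 3).
h₀' ⇒ L via d/dx closure of L₀.
L = (64 - 32·x + 16·x^2) + (-20 + 36·x - 24·x^2 + 8·x^3)·Dx + (16 - 8·x + 4·x^2)·Dx^2 + (-5 + 9·x - 6·x^2 + 2·x^3)·Dx^3  (order 3).
h: a_k = -1, -18, -3, 20/3, -5, -122/15, -7, -2456/315, …
ICs: h(0) = -1, h′(0) = -18, h′′(0) = -6.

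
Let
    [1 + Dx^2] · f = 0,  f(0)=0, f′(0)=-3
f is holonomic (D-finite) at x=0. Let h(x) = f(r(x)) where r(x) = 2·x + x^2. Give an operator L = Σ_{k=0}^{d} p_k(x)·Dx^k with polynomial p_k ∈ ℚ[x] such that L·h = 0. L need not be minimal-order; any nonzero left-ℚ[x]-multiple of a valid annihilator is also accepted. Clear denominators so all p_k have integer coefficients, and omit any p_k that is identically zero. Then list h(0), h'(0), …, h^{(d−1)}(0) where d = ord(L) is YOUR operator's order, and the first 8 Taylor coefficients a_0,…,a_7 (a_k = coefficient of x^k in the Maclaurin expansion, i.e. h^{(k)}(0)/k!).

L = (4 + 12·x + 12·x^2 + 4·x^3) - Dx + (1 + x)·Dx^2  (order 2).
h: a_k = 0, -6, -3, 4, 6, 11/5, -3/2, -202/105, …
ICs: h(0) = 0, h′(0) = -6.

f: a_k = 0, -3, 0, 1/2, 0, -1/40, 0, 1/1680, …
h₀=f(r): pull back L_f along r ⇒ L₀.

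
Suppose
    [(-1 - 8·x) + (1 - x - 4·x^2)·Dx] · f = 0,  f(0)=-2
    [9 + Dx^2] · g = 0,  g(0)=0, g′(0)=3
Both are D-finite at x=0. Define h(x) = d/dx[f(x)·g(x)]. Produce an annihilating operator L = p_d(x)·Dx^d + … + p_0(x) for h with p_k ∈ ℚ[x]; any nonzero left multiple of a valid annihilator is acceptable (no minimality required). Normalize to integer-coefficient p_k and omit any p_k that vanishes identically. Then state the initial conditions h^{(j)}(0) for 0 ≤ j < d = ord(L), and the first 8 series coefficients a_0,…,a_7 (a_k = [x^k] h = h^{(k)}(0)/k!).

f: a_k = -2, -2, -10, -18, -58, -130, -362, -882, …
g: a_k = 0, 3, 0, -9/2, 0, 81/40, 0, -243/560, …
L₀ := L_f ⊗_s L_g (sym. prod.), ord ≤ 2.
Derive L from L₀ (diff closure).
L = (-33 - 162·x - 567·x^2 + 648·x^3 + 1296·x^4) + (6 + 66·x + 216·x^2 + 576·x^3)·Dx + (1 - 10·x - 31·x^2 + 72·x^3 + 144·x^4)·Dx^2  (order 2).
h: a_k = -6, -12, -63, -180, -2661/4, -18783/10, -236427/40, -587043/35, …
ICs: h(0) = -6, h′(0) = -12.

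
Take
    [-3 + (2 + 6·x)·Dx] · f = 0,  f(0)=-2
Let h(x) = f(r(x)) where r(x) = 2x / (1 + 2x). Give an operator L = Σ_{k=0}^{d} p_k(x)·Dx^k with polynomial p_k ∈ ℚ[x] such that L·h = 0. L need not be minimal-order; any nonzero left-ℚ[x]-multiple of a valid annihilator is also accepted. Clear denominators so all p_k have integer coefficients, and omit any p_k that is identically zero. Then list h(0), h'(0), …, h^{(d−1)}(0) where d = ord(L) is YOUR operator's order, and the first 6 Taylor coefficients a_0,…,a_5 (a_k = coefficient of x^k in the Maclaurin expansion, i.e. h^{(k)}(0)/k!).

L = -3 + (1 + 10·x + 16·x^2)·Dx  (order 1).
h: a_k = -2, -6, 21, -87, 1677/4, -9069/4, …
ICs: h(0) = -2.

f: a_k = -2, -3, 9/4, -27/8, 405/64, -1701/128, …
f∘r: x↦r, Dx↦Dx/r' in L_f ⇒ L₀.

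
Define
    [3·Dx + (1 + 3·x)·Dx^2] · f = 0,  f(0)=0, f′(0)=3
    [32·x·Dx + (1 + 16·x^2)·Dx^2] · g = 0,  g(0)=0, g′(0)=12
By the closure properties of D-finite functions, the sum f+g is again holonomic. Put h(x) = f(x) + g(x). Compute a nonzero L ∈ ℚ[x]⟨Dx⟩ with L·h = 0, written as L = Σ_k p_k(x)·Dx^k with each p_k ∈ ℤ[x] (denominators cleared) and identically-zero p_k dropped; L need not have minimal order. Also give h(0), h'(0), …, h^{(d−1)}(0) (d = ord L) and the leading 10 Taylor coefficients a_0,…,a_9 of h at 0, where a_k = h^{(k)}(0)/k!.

L = (-96 - 864·x + 4608·x^2 + 4608·x^3)·Dx + (-50 - 192·x + 672·x^2 + 9216·x^3 + 9216·x^4)·Dx^2 + (-3 + 23·x + 96·x^2 + 512·x^3 + 2304·x^4 + 2304·x^5)·Dx^3  (order 3).
h: a_k = 0, 15, -9/2, -55, -81/4, 663, -243/2, -46965/7, -6561/8, 268705/3, …
ICs: h(0) = 0, h′(0) = 15, h′′(0) = -9.

f: a_k = 0, 3, -9/2, 9, -81/4, 243/5, -243/2, 2187/7, -6561/8, 2187, …
g: a_k = 0, 12, 0, -64, 0, 3072/5, 0, -49152/7, 0, 262144/3, …
L₀ := lclm(L_f,L_g); ord L₀ ≤ 2+2.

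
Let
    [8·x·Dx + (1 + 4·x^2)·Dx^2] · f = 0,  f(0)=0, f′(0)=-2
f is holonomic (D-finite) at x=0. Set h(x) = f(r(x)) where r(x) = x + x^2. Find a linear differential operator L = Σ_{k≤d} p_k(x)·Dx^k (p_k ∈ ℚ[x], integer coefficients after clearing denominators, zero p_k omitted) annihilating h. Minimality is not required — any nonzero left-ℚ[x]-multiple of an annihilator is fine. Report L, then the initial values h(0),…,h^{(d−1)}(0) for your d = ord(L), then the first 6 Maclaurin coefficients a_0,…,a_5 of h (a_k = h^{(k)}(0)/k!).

f: a_k = 0, -2, 0, 8/3, 0, -32/5, …
L₀ from L_f via x↦r, Dx↦r'^{-1}Dx.
L = (-2 + 8·x + 32·x^2 + 48·x^3 + 24·x^4)·Dx + (1 + 2·x + 4·x^2 + 16·x^3 + 20·x^4 + 8·x^5)·Dx^2  (order 2).
h: a_k = 0, -2, -2, 8/3, 8, 8/5, …
ICs: h(0) = 0, h′(0) = -2.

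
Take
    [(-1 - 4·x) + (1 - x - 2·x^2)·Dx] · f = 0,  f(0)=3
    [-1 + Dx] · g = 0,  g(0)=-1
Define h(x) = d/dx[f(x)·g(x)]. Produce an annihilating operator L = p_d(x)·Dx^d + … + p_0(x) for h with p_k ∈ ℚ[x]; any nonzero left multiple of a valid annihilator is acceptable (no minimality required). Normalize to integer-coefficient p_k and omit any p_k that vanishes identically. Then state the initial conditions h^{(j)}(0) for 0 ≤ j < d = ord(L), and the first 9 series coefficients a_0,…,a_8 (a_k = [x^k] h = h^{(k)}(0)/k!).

f: a_k = 3, 3, 9, 15, 33, 63, 129, 255, 513, …
g: a_k = -1, -1, -1/2, -1/6, -1/24, -1/120, -1/720, -1/5040, -1/40320, …
f·g: L₀ = L_f ⊗_s L_g, ord ≤ 1·1.
Differentiate: ansatz ord ≤ ord L₀ ⇒ L.
L = (9 + 16·x + 9·x^2 - 12·x^3 + 4·x^4) + (-2 - x + 9·x^2 + 4·x^3 - 4·x^4)·Dx  (order 1).
h: a_k = -6, -27, -78, -425/2, -2103/4, -50737/40, -44279/15, -3783419/560, -20417113/1344, …
ICs: h(0) = -6.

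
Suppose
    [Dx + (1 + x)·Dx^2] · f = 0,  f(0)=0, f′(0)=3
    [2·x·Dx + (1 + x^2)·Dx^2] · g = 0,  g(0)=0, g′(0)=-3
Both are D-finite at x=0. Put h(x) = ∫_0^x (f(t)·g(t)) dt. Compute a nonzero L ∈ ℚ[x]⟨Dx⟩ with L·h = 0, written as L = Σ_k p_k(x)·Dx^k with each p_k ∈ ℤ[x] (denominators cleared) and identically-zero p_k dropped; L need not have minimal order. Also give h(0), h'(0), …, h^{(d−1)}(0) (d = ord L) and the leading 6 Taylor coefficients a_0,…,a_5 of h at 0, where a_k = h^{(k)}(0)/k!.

f: a_k = 0, 3, -3/2, 1, -3/4, 3/5, …
g: a_k = 0, -3, 0, 1, 0, -3/5, …
L₀ := L_f ⊗_s L_g (sym. prod.), ord ≤ 4.
∫: right-multiply L₀ by Dx.
L = (24 + 44·x + 80·x^2 + 156·x^3 + 120·x^4 + 52·x^5 + 4·x^7)·Dx^2 + (18 + 124·x + 308·x^2 + 484·x^3 + 544·x^4 + 372·x^5 + 140·x^6 + 12·x^7 + 14·x^8)·Dx^3 + (12 + 64·x + 192·x^2 + 312·x^3 + 360·x^4 + 312·x^5 + 192·x^6 + 72·x^7 + 12·x^8 + 8·x^9)·Dx^4 + (5 + 18·x + 37·x^2 + 56·x^3 + 66·x^4 + 60·x^5 + 42·x^6 + 24·x^7 + 9·x^8 + 2·x^9 + x^10)·Dx^5  (order 5).
h: a_k = 0, 0, 0, -3, 9/8, 0, …
ICs: h(0) = 0, h′(0) = 0, h′′(0) = 0, h′′′(0) = -18, h′′′′(0) = 27.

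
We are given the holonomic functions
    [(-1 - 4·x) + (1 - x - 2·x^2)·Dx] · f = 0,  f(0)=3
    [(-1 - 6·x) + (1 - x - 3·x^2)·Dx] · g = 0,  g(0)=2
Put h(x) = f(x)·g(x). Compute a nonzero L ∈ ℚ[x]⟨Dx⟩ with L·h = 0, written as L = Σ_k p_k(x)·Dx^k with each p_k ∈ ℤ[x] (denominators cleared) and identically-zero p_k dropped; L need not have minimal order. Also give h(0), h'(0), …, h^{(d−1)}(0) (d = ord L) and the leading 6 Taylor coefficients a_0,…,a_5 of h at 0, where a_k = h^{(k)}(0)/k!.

L = (-2 - 8·x + 15·x^2 + 24·x^3) + (1 - 2·x - 4·x^2 + 5·x^3 + 6·x^4)·Dx  (order 1).
h: a_k = 6, 12, 48, 114, 324, 792, …
ICs: h(0) = 6.

f: a_k = 3, 3, 9, 15, 33, 63, …
g: a_k = 2, 2, 8, 14, 38, 80, …
L₀ := L_f ⊗_s L_g (sym. prod.), ord ≤ 1.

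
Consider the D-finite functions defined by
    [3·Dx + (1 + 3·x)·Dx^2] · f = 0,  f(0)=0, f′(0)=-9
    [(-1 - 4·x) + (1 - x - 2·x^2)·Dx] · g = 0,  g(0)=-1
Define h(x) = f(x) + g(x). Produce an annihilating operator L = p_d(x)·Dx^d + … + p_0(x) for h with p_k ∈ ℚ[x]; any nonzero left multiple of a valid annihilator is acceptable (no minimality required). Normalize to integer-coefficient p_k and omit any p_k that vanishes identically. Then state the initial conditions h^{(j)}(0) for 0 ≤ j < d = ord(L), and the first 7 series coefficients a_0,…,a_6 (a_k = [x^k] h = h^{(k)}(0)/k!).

L = (-66 - 270·x - 576·x^2 - 336·x^3 - 288·x^4)·Dx + (-4 - 96·x - 492·x^2 - 832·x^3 - 696·x^4 - 480·x^5)·Dx^2 + (3 + 19·x + 25·x^2 - 39·x^3 - 116·x^4 - 164·x^5 - 96·x^6)·Dx^3  (order 3).
h: a_k = -1, -10, 21/2, -32, 199/4, -834/5, 643/2, …
ICs: h(0) = -1, h′(0) = -10, h′′(0) = 21.

f: a_k = 0, -9, 27/2, -27, 243/4, -729/5, 729/2, …
g: a_k = -1, -1, -3, -5, -11, -21, -43, …
f+g: L₀ = lclm(L_f,L_g), ord ≤ 2+1.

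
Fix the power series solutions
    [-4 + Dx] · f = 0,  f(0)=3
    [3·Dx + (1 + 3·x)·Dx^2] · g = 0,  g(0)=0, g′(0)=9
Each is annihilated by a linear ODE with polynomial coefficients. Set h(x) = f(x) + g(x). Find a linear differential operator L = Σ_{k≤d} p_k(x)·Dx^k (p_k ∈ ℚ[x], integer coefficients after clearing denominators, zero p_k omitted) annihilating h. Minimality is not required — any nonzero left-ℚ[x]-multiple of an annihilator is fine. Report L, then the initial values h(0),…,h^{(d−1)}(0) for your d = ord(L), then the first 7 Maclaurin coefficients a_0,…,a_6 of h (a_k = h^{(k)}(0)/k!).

L = (-120 - 144·x)·Dx + (2 - 96·x - 144·x^2)·Dx^2 + (7 + 33·x + 36·x^2)·Dx^3  (order 3).
h: a_k = 3, 21, 21/2, 59, -115/4, 857/5, -10423/30, …
ICs: h(0) = 3, h′(0) = 21, h′′(0) = 21.

f: a_k = 3, 12, 24, 32, 32, 128/5, 256/15, …
g: a_k = 0, 9, -27/2, 27, -243/4, 729/5, -729/2, …
Weyl lclm of L_f,L_g ⇒ L₀ (ord ≤ 3).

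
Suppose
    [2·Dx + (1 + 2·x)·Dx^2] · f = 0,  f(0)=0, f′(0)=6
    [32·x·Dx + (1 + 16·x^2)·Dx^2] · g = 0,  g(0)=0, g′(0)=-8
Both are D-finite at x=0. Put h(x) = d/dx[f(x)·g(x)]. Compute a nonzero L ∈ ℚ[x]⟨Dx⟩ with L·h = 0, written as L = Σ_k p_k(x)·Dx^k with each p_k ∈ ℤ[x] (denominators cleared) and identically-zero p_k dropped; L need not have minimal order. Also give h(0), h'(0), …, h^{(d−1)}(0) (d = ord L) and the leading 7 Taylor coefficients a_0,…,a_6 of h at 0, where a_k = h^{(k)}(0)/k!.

f: a_k = 0, 6, -6, 8, -12, 96/5, -32, …
g: a_k = 0, -8, 0, 128/3, 0, -2048/5, 0, …
Sym-product of L_f,L_g gives L₀ (≤ ord 4).
Derive L from L₀ (diff closure).
L = (2304 + 8960·x + 114688·x^2 + 552960·x^3 + 983040·x^4 + 851968·x^5 + 1048576·x^7) + (1032 + 14720·x + 111872·x^2 + 616448·x^3 + 1884160·x^4 + 3047424·x^5 + 2293760·x^6 + 1572864·x^7 + 3670016·x^8)·Dx + (72 + 2512·x + 19968·x^2 + 99072·x^3 + 393216·x^4 + 1019904·x^5 + 1572864·x^6 + 1376256·x^7 + 1572864·x^8 + 2097152·x^9)·Dx^2 + (17 + 132·x + 964·x^2 + 4864·x^3 + 18432·x^4 + 55296·x^5 + 129024·x^6 + 196608·x^7 + 196608·x^8 + 262144·x^9 + 262144·x^10)·Dx^3  (order 3).
h: a_k = 0, -96, 144, 768, -800, -68096/5, 77056/5, …
ICs: h(0) = 0, h′(0) = -96, h′′(0) = 288.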